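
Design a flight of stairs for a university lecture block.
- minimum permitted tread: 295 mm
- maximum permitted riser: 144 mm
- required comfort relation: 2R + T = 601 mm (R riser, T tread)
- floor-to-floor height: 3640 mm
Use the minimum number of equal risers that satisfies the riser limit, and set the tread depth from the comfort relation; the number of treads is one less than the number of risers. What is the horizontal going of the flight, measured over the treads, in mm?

3640 / 144 = 25.28, so 26 risers are needed.
Riser R = 3640 / 26 = 140 mm, within the 144 mm limit.
Tread T = 601 − 2 × 140 = 321 mm (≥ 295 mm).
26 risers give 25 treads; going = 25 × 321 = 8025 mm.

8025 mm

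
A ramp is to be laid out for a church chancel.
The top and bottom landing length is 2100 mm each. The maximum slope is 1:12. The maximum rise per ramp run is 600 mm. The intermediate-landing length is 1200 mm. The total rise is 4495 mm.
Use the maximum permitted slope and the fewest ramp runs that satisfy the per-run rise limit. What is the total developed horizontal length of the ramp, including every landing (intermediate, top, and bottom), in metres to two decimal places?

66.54 m

At most 600 each: 4495/600 = 7.49, giving 8 ramp runs. That means 7 intermediate landings.
Ramp run (horizontal) at 1:12: 4495 × 12 = 53940 mm.
7 intermediate landings contribute 7 × 1200 = 8400 mm.
Top and bottom landings: 2 × 2100 = 4200 mm.
Total = 53940 + 8400 + 4200 = 66540 mm.
= 66.54 m.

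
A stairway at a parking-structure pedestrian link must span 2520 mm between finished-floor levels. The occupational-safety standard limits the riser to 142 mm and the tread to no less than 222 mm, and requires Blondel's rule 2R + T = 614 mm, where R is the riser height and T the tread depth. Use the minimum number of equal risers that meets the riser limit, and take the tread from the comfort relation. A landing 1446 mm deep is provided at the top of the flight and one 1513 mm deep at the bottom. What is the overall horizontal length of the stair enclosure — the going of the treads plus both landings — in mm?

⌈2520/142⌉ = 18 risers.
Each riser is 2520/18 = 140 mm (≤ 142 mm).
T = 614 − 2·140 = 334 mm, which satisfies the 222 mm minimum.
Going = (18 − 1) × 334 = 5678 mm.
Add landings: 5678 + 1446 + 1513 = 8637 mm.

8637 mm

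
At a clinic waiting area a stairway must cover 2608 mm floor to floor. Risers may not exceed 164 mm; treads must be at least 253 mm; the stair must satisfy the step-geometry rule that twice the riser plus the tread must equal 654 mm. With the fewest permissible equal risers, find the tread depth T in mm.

328 mm

2608 / 164 = 15.90, so 16 risers are needed.
Riser R = 2608 / 16 = 163 mm, within the 164 mm limit.
From 2R + T = 654: T = 654 − 326 = 328 mm.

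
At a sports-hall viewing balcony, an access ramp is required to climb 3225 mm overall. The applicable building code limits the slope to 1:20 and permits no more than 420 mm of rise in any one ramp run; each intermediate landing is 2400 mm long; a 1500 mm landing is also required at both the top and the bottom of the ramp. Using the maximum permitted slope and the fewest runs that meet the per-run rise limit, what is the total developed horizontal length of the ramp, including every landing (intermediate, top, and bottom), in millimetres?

84300 mm

3225 / 420 = 7.679 → round up to 8 ramp runs. That means 7 intermediate landings.
Ramp run (horizontal) at 1:20: 3225 × 20 = 64500 mm.
7 intermediate landings contribute 7 × 2400 = 16800 mm.
Top and bottom landings: 2 × 1500 = 3000 mm.
Total = 64500 + 16800 + 3000 = 84300 mm.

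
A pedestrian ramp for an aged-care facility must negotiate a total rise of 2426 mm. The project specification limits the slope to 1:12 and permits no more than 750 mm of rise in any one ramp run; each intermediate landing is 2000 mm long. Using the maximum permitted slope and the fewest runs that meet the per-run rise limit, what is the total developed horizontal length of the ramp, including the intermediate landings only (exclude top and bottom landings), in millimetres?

At most 750 each: 2426/750 = 3.23, giving 4 ramp runs. That means 3 intermediate landings.
Ramp run (horizontal) at 1:12: 2426 × 12 = 29112 mm.
3 intermediate landings contribute 3 × 2000 = 6000 mm.
Total developed length = 29112 + 6000 = 35112 mm.

35112 mm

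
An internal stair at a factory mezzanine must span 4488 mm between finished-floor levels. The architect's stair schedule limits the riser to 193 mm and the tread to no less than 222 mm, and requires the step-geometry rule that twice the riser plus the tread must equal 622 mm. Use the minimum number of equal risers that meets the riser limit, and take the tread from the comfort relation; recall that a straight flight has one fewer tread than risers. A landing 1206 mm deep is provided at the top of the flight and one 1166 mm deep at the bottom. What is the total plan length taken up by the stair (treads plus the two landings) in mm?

8076 mm

4488 / 193 = 23.25, so 24 risers are needed.
Riser R = 4488 / 24 = 187 mm, within the 193 mm limit.
Tread T = 622 − 2 × 187 = 248 mm (≥ 222 mm).
Going = (24 − 1) × 248 = 5704 mm.
Add landings: 5704 + 1206 + 1166 = 8076 mm.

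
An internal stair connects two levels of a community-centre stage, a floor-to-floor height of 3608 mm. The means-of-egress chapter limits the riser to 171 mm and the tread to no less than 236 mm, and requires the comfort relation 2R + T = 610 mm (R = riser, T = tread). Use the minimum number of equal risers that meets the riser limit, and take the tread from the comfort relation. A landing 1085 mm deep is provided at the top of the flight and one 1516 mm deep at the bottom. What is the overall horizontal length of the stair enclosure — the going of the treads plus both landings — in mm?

⌈3608/171⌉ = 22 risers.
Riser R = 3608 / 22 = 164 mm, within the 171 mm limit.
Tread T = 610 − 2 × 164 = 282 mm (≥ 236 mm).
22 risers give 21 treads; going = 21 × 282 = 5922 mm.
Add landings: 5922 + 1085 + 1516 = 8523 mm.

8523 mm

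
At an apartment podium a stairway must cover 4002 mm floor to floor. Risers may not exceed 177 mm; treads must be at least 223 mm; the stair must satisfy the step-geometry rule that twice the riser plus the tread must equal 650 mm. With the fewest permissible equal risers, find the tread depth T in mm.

4002 / 177 = 22.610 → round up to 23 risers.
Each riser is 4002/23 = 174 mm (≤ 177 mm).
From 2R + T = 650: T = 650 − 348 = 302 mm.

302 mm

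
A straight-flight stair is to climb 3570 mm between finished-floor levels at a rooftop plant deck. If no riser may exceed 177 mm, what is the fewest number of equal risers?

3570 / 177 = 20.169 → round up to 21 risers.

21 risers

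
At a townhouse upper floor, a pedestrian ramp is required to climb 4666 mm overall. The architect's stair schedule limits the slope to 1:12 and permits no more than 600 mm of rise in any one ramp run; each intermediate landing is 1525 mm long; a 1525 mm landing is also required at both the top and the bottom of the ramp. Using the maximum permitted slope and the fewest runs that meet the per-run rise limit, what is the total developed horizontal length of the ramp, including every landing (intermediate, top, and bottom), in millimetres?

69717 mm

At most 600 each: 4666/600 = 7.78, giving 8 ramp runs. That means 7 intermediate landings.
Ramp run (horizontal) at 1:12: 4666 × 12 = 55992 mm.
Intermediate landings: 7 × 1525 = 10675 mm.
Top and bottom landings: 2 × 1525 = 3050 mm.
Total = 55992 + 10675 + 3050 = 69717 mm.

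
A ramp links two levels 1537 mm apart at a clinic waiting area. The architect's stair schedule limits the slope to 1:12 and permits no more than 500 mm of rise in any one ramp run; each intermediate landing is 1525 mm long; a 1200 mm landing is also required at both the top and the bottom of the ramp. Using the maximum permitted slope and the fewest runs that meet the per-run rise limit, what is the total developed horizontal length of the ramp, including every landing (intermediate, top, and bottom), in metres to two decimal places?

1537 / 500 = 3.07, so 4 ramp runs are needed. That means 3 intermediate landings.
Ramp run (horizontal) at 1:12: 1537 × 12 = 18444 mm.
Intermediate landings: 3 × 1525 = 4575 mm.
Top and bottom landings: 2 × 1200 = 2400 mm.
Total = 18444 + 4575 + 2400 = 25419 mm.
= 25.42 m.

25.42 m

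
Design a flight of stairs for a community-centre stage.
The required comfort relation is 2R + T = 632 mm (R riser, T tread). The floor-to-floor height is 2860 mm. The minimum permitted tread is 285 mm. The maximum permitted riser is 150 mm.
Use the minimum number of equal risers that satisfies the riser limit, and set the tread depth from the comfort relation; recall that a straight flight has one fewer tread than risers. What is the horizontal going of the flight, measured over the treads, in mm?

6574 mm

2860 / 150 = 19.067 → round up to 20 risers.
Each riser is 2860/20 = 143 mm (≤ 150 mm).
Tread T = 632 − 2 × 143 = 346 mm (≥ 285 mm).
20 risers give 19 treads; going = 19 × 346 = 6574 mm.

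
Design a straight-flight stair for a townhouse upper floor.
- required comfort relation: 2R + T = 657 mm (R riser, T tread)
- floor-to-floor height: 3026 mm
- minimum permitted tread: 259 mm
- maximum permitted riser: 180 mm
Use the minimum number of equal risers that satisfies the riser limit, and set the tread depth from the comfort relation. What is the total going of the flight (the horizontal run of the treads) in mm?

4816 mm

At most 180 each: 3026/180 = 16.81, giving 17 risers.
R = 3026 ÷ 17 = 178 mm.
T = 657 − 2·178 = 301 mm, which satisfies the 259 mm minimum.
17 risers give 16 treads; going = 16 × 301 = 4816 mm.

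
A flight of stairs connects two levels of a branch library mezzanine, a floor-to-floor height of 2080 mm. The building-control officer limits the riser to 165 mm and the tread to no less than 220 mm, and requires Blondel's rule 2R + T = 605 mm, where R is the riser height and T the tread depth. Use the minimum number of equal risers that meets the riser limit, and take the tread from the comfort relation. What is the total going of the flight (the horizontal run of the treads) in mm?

3420 mm

2080 / 165 = 12.61, so 13 risers are needed.
Riser R = 2080 / 13 = 160 mm, within the 165 mm limit.
Tread T = 605 − 2 × 160 = 285 mm (≥ 220 mm).
13 risers give 12 treads; going = 12 × 285 = 3420 mm.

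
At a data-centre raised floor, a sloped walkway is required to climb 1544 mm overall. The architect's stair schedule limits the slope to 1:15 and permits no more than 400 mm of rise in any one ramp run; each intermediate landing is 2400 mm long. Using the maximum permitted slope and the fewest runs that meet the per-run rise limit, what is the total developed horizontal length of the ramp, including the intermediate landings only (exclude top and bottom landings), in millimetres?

30360 mm

1544 / 400 = 3.860 → round up to 4 ramp runs. That means 3 intermediate landings.
Ramp run (horizontal) at 1:15: 1544 × 15 = 23160 mm.
3 intermediate landings contribute 3 × 2400 = 7200 mm.
Developed length = 23160 + 7200 = 30360 mm.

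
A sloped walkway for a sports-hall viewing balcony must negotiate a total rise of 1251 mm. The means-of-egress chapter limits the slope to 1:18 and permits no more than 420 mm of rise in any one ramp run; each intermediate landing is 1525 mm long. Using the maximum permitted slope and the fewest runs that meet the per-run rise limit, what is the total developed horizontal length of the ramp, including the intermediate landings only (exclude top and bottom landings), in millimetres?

25568 mm

1251 / 420 = 2.98, so 3 ramp runs are needed. That means 2 intermediate landings.
Horizontal run for 1251 mm of rise at 1:18 is 1251 × 18 = 22518 mm.
Intermediate landings: 2 × 1525 = 3050 mm.
Total developed length = 22518 + 3050 = 25568 mm.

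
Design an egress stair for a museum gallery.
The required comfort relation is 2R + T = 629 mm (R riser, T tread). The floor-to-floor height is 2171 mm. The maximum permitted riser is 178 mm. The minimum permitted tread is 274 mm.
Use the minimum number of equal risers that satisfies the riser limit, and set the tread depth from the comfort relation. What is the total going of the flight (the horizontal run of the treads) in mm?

At most 178 each: 2171/178 = 12.20, giving 13 risers.
Riser R = 2171 / 13 = 167 mm, within the 178 mm limit.
T = 629 − 2·167 = 295 mm, which satisfies the 274 mm minimum.
Treads = 13 − 1 = 12; going = 12 × 295 = 3540 mm.

3540 mm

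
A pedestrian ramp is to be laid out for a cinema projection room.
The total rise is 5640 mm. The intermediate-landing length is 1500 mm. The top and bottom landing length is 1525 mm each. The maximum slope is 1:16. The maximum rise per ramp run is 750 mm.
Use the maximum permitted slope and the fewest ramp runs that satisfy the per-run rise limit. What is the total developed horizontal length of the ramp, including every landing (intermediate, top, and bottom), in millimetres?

At most 750 each: 5640/750 = 7.52, giving 8 ramp runs. That means 7 intermediate landings.
Horizontal run for 5640 mm of rise at 1:16 is 5640 × 16 = 90240 mm.
Intermediate landings: 7 × 1500 = 10500 mm.
Top and bottom landings: 2 × 1525 = 3050 mm.
Total = 90240 + 10500 + 3050 = 103790 mm.

103790 mm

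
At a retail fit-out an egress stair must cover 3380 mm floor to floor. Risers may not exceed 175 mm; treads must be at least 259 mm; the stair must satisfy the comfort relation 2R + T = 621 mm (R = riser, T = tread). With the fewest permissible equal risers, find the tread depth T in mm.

283 mm

3380 / 175 = 19.314 → round up to 20 risers.
Each riser is 3380/20 = 169 mm (≤ 175 mm).
Tread T = 621 − 2 × 169 = 283 mm (≥ 259 mm).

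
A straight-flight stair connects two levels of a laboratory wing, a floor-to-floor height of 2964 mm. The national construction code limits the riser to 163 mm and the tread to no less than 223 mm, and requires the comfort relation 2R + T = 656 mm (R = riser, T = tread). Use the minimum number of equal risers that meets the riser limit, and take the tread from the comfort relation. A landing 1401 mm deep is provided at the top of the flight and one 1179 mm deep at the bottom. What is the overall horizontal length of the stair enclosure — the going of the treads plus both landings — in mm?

⌈2964/163⌉ = 19 risers.
R = 2964 ÷ 19 = 156 mm.
From 2R + T = 656: T = 656 − 312 = 344 mm.
19 risers give 18 treads; going = 18 × 344 = 6192 mm.
Enclosure = 6192 + 1401 + 1179 = 8772 mm.

8772 mm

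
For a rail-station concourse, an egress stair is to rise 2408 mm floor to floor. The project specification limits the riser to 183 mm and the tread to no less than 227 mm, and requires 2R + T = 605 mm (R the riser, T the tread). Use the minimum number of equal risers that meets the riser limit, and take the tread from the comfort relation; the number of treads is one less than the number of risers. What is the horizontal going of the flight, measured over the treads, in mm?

3393 mm

2408 / 183 = 13.158 → round up to 14 risers.
Riser R = 2408 / 14 = 172 mm, within the 183 mm limit.
From 2R + T = 605: T = 605 − 344 = 261 mm.
Treads = 14 − 1 = 13; going = 13 × 261 = 3393 mm.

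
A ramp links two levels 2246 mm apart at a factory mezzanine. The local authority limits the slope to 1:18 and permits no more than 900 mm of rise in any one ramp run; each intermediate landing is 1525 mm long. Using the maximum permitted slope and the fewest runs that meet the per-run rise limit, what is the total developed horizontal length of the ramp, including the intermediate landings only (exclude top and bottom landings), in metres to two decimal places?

43.48 m

2246 / 900 = 2.496 → round up to 3 ramp runs. That means 2 intermediate landings.
Horizontal run for 2246 mm of rise at 1:18 is 2246 × 18 = 40428 mm.
Intermediate landings: 2 × 1525 = 3050 mm.
Total developed length = 40428 + 3050 = 43478 mm.
= 43.48 m.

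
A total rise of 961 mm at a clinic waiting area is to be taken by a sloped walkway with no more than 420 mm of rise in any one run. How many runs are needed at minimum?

3 runs

961 / 420 = 2.29, so 3 ramp runs are needed.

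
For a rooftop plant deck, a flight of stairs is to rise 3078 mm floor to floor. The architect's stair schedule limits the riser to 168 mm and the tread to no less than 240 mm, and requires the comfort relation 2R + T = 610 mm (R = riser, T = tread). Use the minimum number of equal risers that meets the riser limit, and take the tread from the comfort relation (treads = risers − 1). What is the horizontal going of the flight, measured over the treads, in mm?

5148 mm

3078 / 168 = 18.32, so 19 risers are needed.
Riser R = 3078 / 19 = 162 mm, within the 168 mm limit.
From 2R + T = 610: T = 610 − 324 = 286 mm.
19 risers give 18 treads; going = 18 × 286 = 5148 mm.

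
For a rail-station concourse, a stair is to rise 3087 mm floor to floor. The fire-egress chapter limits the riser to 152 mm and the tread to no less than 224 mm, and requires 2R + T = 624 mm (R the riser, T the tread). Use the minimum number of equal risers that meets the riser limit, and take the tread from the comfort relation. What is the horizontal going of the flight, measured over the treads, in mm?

6600 mm

3087 / 152 = 20.309 → round up to 21 risers.
R = 3087 ÷ 21 = 147 mm.
Tread T = 624 − 2 × 147 = 330 mm (≥ 224 mm).
Treads = 21 − 1 = 20; going = 20 × 330 = 6600 mm.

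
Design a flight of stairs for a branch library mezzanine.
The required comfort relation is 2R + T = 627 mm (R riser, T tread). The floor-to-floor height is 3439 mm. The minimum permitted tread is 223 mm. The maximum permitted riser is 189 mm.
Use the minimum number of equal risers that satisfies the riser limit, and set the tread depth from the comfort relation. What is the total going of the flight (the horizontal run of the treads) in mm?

4770 mm

3439 / 189 = 18.196 → round up to 19 risers.
R = 3439 ÷ 19 = 181 mm.
T = 627 − 2·181 = 265 mm, which satisfies the 223 mm minimum.
19 risers give 18 treads; going = 18 × 265 = 4770 mm.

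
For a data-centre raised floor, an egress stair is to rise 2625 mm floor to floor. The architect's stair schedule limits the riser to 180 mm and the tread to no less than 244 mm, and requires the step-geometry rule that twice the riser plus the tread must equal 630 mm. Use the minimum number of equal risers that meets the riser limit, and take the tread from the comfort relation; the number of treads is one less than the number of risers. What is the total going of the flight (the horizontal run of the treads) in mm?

At most 180 each: 2625/180 = 14.58, giving 15 risers.
Riser R = 2625 / 15 = 175 mm, within the 180 mm limit.
Tread T = 630 − 2 × 175 = 280 mm (≥ 244 mm).
Treads = 15 − 1 = 14; going = 14 × 280 = 3920 mm.

3920 mm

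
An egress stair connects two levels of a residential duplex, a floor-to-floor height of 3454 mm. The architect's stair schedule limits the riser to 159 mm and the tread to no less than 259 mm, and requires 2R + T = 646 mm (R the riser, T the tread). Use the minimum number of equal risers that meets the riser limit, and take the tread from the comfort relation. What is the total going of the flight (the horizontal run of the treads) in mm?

3454 / 159 = 21.723 → round up to 22 risers.
Riser R = 3454 / 22 = 157 mm, within the 159 mm limit.
T = 646 − 2·157 = 332 mm, which satisfies the 259 mm minimum.
Treads = 22 − 1 = 21; going = 21 × 332 = 6972 mm.

6972 mm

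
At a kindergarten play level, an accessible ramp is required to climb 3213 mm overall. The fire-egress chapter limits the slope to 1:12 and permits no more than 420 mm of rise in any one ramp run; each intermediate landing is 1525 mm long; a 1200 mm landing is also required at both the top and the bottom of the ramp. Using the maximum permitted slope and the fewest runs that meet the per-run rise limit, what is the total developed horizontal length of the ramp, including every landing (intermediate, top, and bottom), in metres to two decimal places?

51.63 m

3213 / 420 = 7.65, so 8 ramp runs are needed. That means 7 intermediate landings.
Horizontal run for 3213 mm of rise at 1:12 is 3213 × 12 = 38556 mm.
Intermediate landings: 7 × 1525 = 10675 mm.
Top and bottom landings: 2 × 1200 = 2400 mm.
Total = 38556 + 10675 + 2400 = 51631 mm.
= 51.63 m.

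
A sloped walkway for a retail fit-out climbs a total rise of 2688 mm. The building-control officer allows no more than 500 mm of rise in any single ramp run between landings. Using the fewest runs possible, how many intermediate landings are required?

2688 / 500 = 5.38, so 6 ramp runs are needed.
6 runs are separated by 5 intermediate landings.

5 intermediate landings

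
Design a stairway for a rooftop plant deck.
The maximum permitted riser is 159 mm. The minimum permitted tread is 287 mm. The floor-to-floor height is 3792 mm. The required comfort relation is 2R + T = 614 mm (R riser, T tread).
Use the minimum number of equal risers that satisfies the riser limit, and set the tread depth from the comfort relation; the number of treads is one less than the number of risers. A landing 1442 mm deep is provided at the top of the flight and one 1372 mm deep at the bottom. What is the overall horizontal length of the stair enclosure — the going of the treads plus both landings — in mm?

9668 mm

At most 159 each: 3792/159 = 23.85, giving 24 risers.
Riser R = 3792 / 24 = 158 mm, within the 159 mm limit.
T = 614 − 2·158 = 298 mm, which satisfies the 287 mm minimum.
Going = (24 − 1) × 298 = 6854 mm.
Enclosure = 6854 + 1442 + 1372 = 9668 mm.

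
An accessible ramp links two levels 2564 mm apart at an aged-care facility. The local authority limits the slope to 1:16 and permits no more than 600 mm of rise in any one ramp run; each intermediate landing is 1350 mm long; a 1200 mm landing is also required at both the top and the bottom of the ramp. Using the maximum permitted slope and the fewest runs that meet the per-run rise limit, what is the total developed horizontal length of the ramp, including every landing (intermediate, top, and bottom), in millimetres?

48824 mm

2564 / 600 = 4.273 → round up to 5 ramp runs. That means 4 intermediate landings.
Horizontal run for 2564 mm of rise at 1:16 is 2564 × 16 = 41024 mm.
4 intermediate landings contribute 4 × 1350 = 5400 mm.
Top and bottom landings: 2 × 1200 = 2400 mm.
Total = 41024 + 5400 + 2400 = 48824 mm.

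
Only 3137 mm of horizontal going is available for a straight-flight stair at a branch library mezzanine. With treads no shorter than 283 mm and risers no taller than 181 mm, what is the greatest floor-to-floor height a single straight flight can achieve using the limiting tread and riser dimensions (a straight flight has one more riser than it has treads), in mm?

2172 mm

3137 / 283 = 11.08, so 11 treads fit.
Risers = treads + 1 = 12.
Maximum height = 12 × 181 = 2172 mm.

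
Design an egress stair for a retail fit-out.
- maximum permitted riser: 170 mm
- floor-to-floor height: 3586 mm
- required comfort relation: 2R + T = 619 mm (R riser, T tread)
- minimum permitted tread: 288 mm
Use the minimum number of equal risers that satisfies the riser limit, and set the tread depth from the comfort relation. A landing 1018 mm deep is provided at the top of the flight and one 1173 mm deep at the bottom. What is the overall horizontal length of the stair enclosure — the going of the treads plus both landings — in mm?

3586 / 170 = 21.09, so 22 risers are needed.
Riser R = 3586 / 22 = 163 mm, within the 170 mm limit.
T = 619 − 2·163 = 293 mm, which satisfies the 288 mm minimum.
Treads = 22 − 1 = 21; going = 21 × 293 = 6153 mm.
Enclosure = 6153 + 1018 + 1173 = 8344 mm.

8344 mm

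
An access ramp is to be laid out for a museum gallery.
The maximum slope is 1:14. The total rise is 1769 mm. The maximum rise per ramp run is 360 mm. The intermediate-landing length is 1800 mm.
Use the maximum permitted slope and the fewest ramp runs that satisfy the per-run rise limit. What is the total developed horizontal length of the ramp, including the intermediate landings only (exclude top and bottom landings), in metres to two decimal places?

1769 / 360 = 4.91, so 5 ramp runs are needed. That means 4 intermediate landings.
Horizontal run for 1769 mm of rise at 1:14 is 1769 × 14 = 24766 mm.
Intermediate landings: 4 × 1800 = 7200 mm.
Total developed length = 24766 + 7200 = 31966 mm.
= 31.97 m.

31.97 m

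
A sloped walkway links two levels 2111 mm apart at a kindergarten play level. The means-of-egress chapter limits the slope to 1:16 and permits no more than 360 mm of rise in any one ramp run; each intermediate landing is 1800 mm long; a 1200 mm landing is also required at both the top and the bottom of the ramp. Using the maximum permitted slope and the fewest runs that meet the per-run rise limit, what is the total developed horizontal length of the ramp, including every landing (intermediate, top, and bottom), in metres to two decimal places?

45.18 m

At most 360 each: 2111/360 = 5.86, giving 6 ramp runs. That means 5 intermediate landings.
Ramp run (horizontal) at 1:16: 2111 × 16 = 33776 mm.
5 intermediate landings contribute 5 × 1800 = 9000 mm.
Top and bottom landings: 2 × 1200 = 2400 mm.
Total = 33776 + 9000 + 2400 = 45176 mm.
= 45.18 m.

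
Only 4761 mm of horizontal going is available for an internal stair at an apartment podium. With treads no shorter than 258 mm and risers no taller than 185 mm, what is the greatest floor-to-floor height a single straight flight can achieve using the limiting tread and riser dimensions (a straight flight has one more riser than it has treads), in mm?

3515 mm

4761 / 258 = 18.45, so 18 treads fit.
Risers = treads + 1 = 19.
Maximum height = 19 × 185 = 3515 mm.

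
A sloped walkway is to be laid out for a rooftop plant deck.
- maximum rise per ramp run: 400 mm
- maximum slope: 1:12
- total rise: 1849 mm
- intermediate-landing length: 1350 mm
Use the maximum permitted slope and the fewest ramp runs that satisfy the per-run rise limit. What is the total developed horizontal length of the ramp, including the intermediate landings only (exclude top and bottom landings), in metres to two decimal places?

1849 / 400 = 4.62, so 5 ramp runs are needed. That means 4 intermediate landings.
Horizontal run for 1849 mm of rise at 1:12 is 1849 × 12 = 22188 mm.
4 intermediate landings contribute 4 × 1350 = 5400 mm.
Total developed length = 22188 + 5400 = 27588 mm.
= 27.59 m.

27.59 m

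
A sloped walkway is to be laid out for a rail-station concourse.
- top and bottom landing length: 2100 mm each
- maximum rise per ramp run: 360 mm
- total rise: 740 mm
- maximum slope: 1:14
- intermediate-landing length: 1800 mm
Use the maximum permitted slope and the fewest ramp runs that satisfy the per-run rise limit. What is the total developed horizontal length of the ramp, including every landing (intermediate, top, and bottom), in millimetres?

18160 mm

740 / 360 = 2.056 → round up to 3 ramp runs. That means 2 intermediate landings.
Ramp run (horizontal) at 1:14: 740 × 14 = 10360 mm.
2 intermediate landings contribute 2 × 1800 = 3600 mm.
Top and bottom landings: 2 × 2100 = 4200 mm.
Total = 10360 + 3600 + 4200 = 18160 mm.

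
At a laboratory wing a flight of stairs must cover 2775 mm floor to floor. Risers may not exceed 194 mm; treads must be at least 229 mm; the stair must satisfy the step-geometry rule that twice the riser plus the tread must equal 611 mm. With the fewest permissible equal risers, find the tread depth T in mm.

241 mm

At most 194 each: 2775/194 = 14.30, giving 15 risers.
Each riser is 2775/15 = 185 mm (≤ 194 mm).
Tread T = 611 − 2 × 185 = 241 mm (≥ 229 mm).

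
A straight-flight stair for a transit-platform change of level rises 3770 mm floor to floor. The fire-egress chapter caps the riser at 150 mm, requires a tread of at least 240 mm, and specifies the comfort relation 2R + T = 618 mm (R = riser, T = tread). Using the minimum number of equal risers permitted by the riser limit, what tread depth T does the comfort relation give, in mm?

At most 150 each: 3770/150 = 25.13, giving 26 risers.
R = 3770 ÷ 26 = 145 mm.
Tread T = 618 − 2 × 145 = 328 mm (≥ 240 mm).

328 mm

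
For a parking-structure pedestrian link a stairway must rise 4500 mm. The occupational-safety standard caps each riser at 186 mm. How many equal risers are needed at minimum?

25 risers

At most 186 each: 4500/186 = 24.19, giving 25 risers.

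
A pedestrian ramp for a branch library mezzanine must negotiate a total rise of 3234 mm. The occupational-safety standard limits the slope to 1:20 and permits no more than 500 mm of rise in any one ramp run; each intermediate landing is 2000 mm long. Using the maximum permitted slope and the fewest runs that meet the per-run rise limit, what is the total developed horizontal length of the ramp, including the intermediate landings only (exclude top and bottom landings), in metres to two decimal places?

76.68 m

At most 500 each: 3234/500 = 6.47, giving 7 ramp runs. That means 6 intermediate landings.
Ramp run (horizontal) at 1:20: 3234 × 20 = 64680 mm.
6 intermediate landings contribute 6 × 2000 = 12000 mm.
Developed length = 64680 + 12000 = 76680 mm.
= 76.68 m.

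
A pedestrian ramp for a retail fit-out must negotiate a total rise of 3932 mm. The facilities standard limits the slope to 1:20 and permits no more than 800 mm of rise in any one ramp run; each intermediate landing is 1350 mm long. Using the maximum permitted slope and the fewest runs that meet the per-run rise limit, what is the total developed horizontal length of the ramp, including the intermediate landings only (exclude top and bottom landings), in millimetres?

84040 mm

3932 / 800 = 4.92, so 5 ramp runs are needed. That means 4 intermediate landings.
Ramp run (horizontal) at 1:20: 3932 × 20 = 78640 mm.
Intermediate landings: 4 × 1350 = 5400 mm.
Developed length = 78640 + 5400 = 84040 mm.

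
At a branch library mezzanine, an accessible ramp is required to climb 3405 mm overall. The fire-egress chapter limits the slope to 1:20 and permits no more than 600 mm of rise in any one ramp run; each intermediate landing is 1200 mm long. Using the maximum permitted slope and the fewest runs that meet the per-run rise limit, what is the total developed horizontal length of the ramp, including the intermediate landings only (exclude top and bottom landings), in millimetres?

⌈3405/600⌉ = 6 ramp runs. That means 5 intermediate landings.
Ramp run (horizontal) at 1:20: 3405 × 20 = 68100 mm.
5 intermediate landings contribute 5 × 1200 = 6000 mm.
Developed length = 68100 + 6000 = 74100 mm.

74100 mm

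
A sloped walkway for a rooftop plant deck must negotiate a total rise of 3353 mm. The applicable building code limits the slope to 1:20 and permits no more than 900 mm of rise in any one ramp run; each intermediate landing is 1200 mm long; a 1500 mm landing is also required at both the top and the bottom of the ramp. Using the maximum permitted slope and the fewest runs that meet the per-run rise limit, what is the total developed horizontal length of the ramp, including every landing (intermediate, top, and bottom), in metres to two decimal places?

73.66 m

3353 / 900 = 3.726 → round up to 4 ramp runs. That means 3 intermediate landings.
Ramp run (horizontal) at 1:20: 3353 × 20 = 67060 mm.
3 intermediate landings contribute 3 × 1200 = 3600 mm.
Top and bottom landings: 2 × 1500 = 3000 mm.
Total = 67060 + 3600 + 3000 = 73660 mm.
= 73.66 m.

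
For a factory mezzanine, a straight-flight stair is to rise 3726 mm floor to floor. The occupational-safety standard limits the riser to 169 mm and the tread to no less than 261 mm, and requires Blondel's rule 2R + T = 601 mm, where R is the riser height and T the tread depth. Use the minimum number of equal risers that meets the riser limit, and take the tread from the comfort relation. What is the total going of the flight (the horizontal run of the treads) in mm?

6094 mm

At most 169 each: 3726/169 = 22.05, giving 23 risers.
Riser R = 3726 / 23 = 162 mm, within the 169 mm limit.
Tread T = 601 − 2 × 162 = 277 mm (≥ 261 mm).
Going = (23 − 1) × 277 = 6094 mm.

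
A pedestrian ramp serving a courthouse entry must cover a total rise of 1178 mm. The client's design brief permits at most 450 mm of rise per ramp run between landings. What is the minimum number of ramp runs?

1178 / 450 = 2.62, so 3 ramp runs are needed.

3 runs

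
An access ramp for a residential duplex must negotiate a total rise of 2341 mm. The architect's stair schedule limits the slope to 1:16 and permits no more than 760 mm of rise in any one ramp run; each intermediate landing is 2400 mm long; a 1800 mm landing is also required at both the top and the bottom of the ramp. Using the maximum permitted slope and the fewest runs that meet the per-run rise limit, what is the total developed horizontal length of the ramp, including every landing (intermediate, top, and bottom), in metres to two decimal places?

48.26 m

At most 760 each: 2341/760 = 3.08, giving 4 ramp runs. That means 3 intermediate landings.
Ramp run (horizontal) at 1:16: 2341 × 16 = 37456 mm.
3 intermediate landings contribute 3 × 2400 = 7200 mm.
Top and bottom landings: 2 × 1800 = 3600 mm.
Total = 37456 + 7200 + 3600 = 48256 mm.
= 48.26 m.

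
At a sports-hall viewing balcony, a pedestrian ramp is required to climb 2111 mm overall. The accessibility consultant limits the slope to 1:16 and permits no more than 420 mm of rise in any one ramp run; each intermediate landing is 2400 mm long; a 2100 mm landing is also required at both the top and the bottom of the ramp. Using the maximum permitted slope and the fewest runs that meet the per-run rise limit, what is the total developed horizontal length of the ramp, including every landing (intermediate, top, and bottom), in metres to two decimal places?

49.98 m

⌈2111/420⌉ = 6 ramp runs. That means 5 intermediate landings.
Ramp run (horizontal) at 1:16: 2111 × 16 = 33776 mm.
5 intermediate landings contribute 5 × 2400 = 12000 mm.
Top and bottom landings: 2 × 2100 = 4200 mm.
Total = 33776 + 12000 + 4200 = 49976 mm.
= 49.98 m.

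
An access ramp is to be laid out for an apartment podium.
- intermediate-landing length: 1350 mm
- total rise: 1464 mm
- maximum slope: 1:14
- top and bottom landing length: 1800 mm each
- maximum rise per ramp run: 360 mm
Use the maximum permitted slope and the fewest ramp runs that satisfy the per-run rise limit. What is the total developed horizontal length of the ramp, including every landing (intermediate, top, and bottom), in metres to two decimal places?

At most 360 each: 1464/360 = 4.07, giving 5 ramp runs. That means 4 intermediate landings.
Ramp run (horizontal) at 1:14: 1464 × 14 = 20496 mm.
4 intermediate landings contribute 4 × 1350 = 5400 mm.
Top and bottom landings: 2 × 1800 = 3600 mm.
Total = 20496 + 5400 + 3600 = 29496 mm.
= 29.50 m.

29.50 m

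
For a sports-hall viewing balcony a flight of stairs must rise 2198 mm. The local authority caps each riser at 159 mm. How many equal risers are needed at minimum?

2198 / 159 = 13.82, so 14 risers are needed.

14 risers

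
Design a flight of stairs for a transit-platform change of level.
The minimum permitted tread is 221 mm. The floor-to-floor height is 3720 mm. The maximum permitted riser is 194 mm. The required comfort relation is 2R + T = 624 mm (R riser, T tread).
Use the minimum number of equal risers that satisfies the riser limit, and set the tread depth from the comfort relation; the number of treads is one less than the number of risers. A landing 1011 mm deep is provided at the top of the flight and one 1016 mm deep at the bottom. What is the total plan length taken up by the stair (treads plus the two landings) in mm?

6815 mm

3720 / 194 = 19.175 → round up to 20 risers.
R = 3720 ÷ 20 = 186 mm.
From 2R + T = 624: T = 624 − 372 = 252 mm.
20 risers give 19 treads; going = 19 × 252 = 4788 mm.
Add landings: 4788 + 1011 + 1016 = 6815 mm.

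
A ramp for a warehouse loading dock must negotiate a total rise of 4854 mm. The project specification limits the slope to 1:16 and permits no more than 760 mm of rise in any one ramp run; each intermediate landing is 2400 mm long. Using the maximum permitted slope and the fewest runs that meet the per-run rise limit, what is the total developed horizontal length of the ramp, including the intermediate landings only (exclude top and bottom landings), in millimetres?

92064 mm

4854 / 760 = 6.39, so 7 ramp runs are needed. That means 6 intermediate landings.
Ramp run (horizontal) at 1:16: 4854 × 16 = 77664 mm.
Intermediate landings: 6 × 2400 = 14400 mm.
Developed length = 77664 + 14400 = 92064 mm.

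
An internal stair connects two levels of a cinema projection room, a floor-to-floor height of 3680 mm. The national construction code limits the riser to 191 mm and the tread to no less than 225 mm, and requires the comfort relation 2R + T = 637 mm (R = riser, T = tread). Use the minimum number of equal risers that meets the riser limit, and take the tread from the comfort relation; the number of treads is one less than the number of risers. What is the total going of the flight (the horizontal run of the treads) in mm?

3680 / 191 = 19.27, so 20 risers are needed.
Riser R = 3680 / 20 = 184 mm, within the 191 mm limit.
Tread T = 637 − 2 × 184 = 269 mm (≥ 225 mm).
Treads = 20 − 1 = 19; going = 19 × 269 = 5111 mm.

5111 mm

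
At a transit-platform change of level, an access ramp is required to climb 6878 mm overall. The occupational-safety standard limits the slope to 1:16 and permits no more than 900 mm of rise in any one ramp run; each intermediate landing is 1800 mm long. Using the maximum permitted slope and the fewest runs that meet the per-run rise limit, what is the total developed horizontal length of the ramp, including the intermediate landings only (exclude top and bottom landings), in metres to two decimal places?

122.65 m

At most 900 each: 6878/900 = 7.64, giving 8 ramp runs. That means 7 intermediate landings.
Ramp run (horizontal) at 1:16: 6878 × 16 = 110048 mm.
Intermediate landings: 7 × 1800 = 12600 mm.
Developed length = 110048 + 12600 = 122648 mm.
= 122.65 m.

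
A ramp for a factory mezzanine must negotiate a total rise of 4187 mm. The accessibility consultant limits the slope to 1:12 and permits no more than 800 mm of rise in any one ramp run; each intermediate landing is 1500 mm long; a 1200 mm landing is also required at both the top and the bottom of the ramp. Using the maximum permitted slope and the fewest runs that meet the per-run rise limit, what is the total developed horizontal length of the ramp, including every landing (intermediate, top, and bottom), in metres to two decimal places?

60.14 m

⌈4187/800⌉ = 6 ramp runs. That means 5 intermediate landings.
Ramp run (horizontal) at 1:12: 4187 × 12 = 50244 mm.
5 intermediate landings contribute 5 × 1500 = 7500 mm.
Top and bottom landings: 2 × 1200 = 2400 mm.
Total = 50244 + 7500 + 2400 = 60144 mm.
= 60.14 m.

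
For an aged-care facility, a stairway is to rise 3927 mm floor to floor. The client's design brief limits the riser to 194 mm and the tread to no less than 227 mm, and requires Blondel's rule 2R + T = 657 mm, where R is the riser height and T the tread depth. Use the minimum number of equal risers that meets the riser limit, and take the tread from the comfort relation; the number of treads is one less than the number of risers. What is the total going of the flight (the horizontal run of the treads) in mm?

5660 mm

⌈3927/194⌉ = 21 risers.
Each riser is 3927/21 = 187 mm (≤ 194 mm).
T = 657 − 2·187 = 283 mm, which satisfies the 227 mm minimum.
Treads = 21 − 1 = 20; going = 20 × 283 = 5660 mm.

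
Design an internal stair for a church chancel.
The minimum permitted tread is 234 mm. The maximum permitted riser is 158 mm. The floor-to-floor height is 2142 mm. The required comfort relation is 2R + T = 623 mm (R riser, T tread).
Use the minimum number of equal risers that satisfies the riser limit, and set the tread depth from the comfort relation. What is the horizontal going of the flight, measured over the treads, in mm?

4121 mm

At most 158 each: 2142/158 = 13.56, giving 14 risers.
Each riser is 2142/14 = 153 mm (≤ 158 mm).
T = 623 − 2·153 = 317 mm, which satisfies the 234 mm minimum.
14 risers give 13 treads; going = 13 × 317 = 4121 mm.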